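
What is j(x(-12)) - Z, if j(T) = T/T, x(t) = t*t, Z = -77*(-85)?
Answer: -6544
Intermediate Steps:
Z = 6545
x(t) = t²
j(T) = 1
j(x(-12)) - Z = 1 - 1*6545 = 1 - 6545 = -6544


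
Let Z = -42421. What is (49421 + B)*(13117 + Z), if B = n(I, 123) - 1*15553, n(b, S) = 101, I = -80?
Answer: -995427576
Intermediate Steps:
B = -15452 (B = 101 - 1*15553 = 101 - 15553 = -15452)
(49421 + B)*(13117 + Z) = (49421 - 15452)*(13117 - 42421) = 33969*(-29304) = -995427576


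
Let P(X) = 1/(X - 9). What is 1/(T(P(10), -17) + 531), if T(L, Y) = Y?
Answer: 1/514 ≈ 0.0019455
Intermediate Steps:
P(X) = 1/(-9 + X)
1/(T(P(10), -17) + 531) = 1/(-17 + 531) = 1/514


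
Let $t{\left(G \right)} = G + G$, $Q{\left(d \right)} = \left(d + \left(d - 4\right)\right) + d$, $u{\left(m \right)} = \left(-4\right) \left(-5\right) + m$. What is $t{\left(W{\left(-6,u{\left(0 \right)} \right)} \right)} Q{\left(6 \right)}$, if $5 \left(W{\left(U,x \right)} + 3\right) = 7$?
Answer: $- \frac{224}{5} \approx -44.8$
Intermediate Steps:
$u{\left(m \right)} = 20 + m$
$Q{\left(d \right)} = -4 + 3 d$ ($Q{\left(d \right)} = \left(d + \left(-4 + d\right)\right) + d = \left(-4 + 2 d\right) + d = -4 + 3 d$)
$W{\left(U,x \right)} = - \frac{8}{5}$ ($W{\left(U,x \right)} = -3 + \frac{1}{5} \cdot 7 = -3 + \frac{7}{5} = - \frac{8}{5}$)
$t{\left(G \right)} = 2 G$
$t{\left(W{\left(-6,u{\left(0 \right)} \right)} \right)} Q{\left(6 \right)} = 2 \left(- \frac{8}{5}\right) \left(-4 + 3 \cdot 6\right) = - \frac{16 \left(-4 + 18\right)}{5} = \left(- \frac{16}{5}\right) 14 = - \frac{224}{5}$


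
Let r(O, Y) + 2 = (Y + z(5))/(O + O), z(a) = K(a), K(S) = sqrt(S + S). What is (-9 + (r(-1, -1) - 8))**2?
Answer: (37 + sqrt(10))**2/4 ≈ 403.25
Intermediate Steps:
K(S) = sqrt(2)*sqrt(S) (K(S) = sqrt(2*S) = sqrt(2)*sqrt(S))
z(a) = sqrt(2)*sqrt(a)
r(O, Y) = -2 + (Y + sqrt(10))/(2*O) (r(O, Y) = -2 + (Y + sqrt(2)*sqrt(5))/(O + O) = -2 + (Y + sqrt(10))/((2*O)) = -2 + (Y + sqrt(10))*(1/(2*O)) = -2 + (Y + sqrt(10))/(2*O))
(-9 + (r(-1, -1) - 8))**2 = (-9 + ((1/2)*(-1 + sqrt(10) - 4*(-1))/(-1) - 8))**2 = (-9 + ((1/2)*(-1)*(-1 + sqrt(10) + 4) - 8))**2 = (-9 + ((1/2)*(-1)*(3 + sqrt(10)) - 8))**2 = (-9 + ((-3/2 - sqrt(10)/2) - 8))**2 = (-9 + (-19/2 - sqrt(10)/2))**2 = (-37/2 - sqrt(10)/2)**2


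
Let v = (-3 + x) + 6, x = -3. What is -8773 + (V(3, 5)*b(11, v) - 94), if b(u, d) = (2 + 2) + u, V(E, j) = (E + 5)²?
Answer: -7907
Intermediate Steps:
v = 0 (v = (-3 - 3) + 6 = -6 + 6 = 0)
V(E, j) = (5 + E)²
b(u, d) = 4 + u
-8773 + (V(3, 5)*b(11, v) - 94) = -8773 + ((5 + 3)²*(4 + 11) - 94) = -8773 + (8²*15 - 94) = -8773 + (64*15 - 94) = -8773 + (960 - 94) = -8773 + 866 = -7907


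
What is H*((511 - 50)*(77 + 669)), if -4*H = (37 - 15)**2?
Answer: -41612626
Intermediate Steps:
H = -121 (H = -(37 - 15)**2/4 = -1/4*22**2 = -1/4*484 = -121)
H*((511 - 50)*(77 + 669)) = -121*(511 - 50)*(77 + 669) = -55781*746 = -121*343906 = -41612626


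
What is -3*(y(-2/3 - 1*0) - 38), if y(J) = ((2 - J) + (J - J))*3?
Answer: 90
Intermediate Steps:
y(J) = 6 - 3*J (y(J) = ((2 - J) + 0)*3 = (2 - J)*3 = 6 - 3*J)
-3*(y(-2/3 - 1*0) - 38) = -3*((6 - 3*(-2/3 - 1*0)) - 38) = -3*((6 - 3*(-2*⅓ + 0)) - 38) = -3*((6 - 3*(-⅔ + 0)) - 38) = -3*((6 - 3*(-⅔)) - 38) = -3*((6 + 2) - 38) = -3*(8 - 38) = -3*(-30) = 90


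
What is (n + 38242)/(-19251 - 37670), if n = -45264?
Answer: 7022/56921 ≈ 0.12336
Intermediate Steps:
(n + 38242)/(-19251 - 37670) = (-45264 + 38242)/(-19251 - 37670) = -7022/(-56921) = -7022*(-1/56921) = 7022/56921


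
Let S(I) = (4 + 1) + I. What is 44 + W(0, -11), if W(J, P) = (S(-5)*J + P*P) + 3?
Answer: 168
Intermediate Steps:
S(I) = 5 + I
W(J, P) = 3 + P² (W(J, P) = ((5 - 5)*J + P*P) + 3 = (0*J + P²) + 3 = (0 + P²) + 3 = P² + 3 = 3 + P²)
44 + W(0, -11) = 44 + (3 + (-11)²) = 44 + (3 + 121) = 44 + 124 = 168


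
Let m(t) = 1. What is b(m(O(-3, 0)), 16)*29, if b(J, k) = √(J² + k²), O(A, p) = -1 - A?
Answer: 29*√257 ≈ 464.91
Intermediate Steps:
b(m(O(-3, 0)), 16)*29 = √(1² + 16²)*29 = √(1 + 256)*29 = √257*29 = 29*√257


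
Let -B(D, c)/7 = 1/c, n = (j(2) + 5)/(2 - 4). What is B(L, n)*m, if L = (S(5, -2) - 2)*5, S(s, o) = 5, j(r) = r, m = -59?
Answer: -118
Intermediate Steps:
n = -7/2 (n = (2 + 5)/(2 - 4) = 7/(-2) = 7*(-½) = -7/2 ≈ -3.5000)
L = 15 (L = (5 - 2)*5 = 3*5 = 15)
B(D, c) = -7/c
B(L, n)*m = -7/(-7/2)*(-59) = -7*(-2/7)*(-59) = 2*(-59) = -118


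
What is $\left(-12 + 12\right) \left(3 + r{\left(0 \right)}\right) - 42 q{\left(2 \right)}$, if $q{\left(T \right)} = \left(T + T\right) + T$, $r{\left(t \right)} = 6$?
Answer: $-252$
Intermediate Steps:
$q{\left(T \right)} = 3 T$ ($q{\left(T \right)} = 2 T + T = 3 T$)
$\left(-12 + 12\right) \left(3 + r{\left(0 \right)}\right) - 42 q{\left(2 \right)} = \left(-12 + 12\right) \left(3 + 6\right) - 42 \cdot 3 \cdot 2 = 0 \cdot 9 - 252 = 0 - 252 = -252$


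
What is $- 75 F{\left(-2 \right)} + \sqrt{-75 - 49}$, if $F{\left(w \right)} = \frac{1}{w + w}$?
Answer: $\frac{75}{4} + 2 i \sqrt{31} \approx 18.75 + 11.136 i$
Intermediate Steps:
$F{\left(w \right)} = \frac{1}{2 w}$
$- 75 F{\left(-2 \right)} + \sqrt{-75 - 49} = - 75 \frac{1}{2 \left(-2\right)} + \sqrt{-75 - 49} = - 75 \cdot \frac{1}{2} \left(- \frac{1}{2}\right) + \sqrt{-124} = \left(-75\right) \left(- \frac{1}{4}\right) + 2 i \sqrt{31} = \frac{75}{4} + 2 i \sqrt{31}$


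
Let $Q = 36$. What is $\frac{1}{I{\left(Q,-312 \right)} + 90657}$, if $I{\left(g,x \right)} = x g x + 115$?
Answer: $\frac{1}{3595156} \approx 2.7815 \cdot 10^{-7}$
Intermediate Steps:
$I{\left(g,x \right)} = 115 + g x^{2}$ ($I{\left(g,x \right)} = g x x + 115 = g x^{2} + 115 = 115 + g x^{2}$)
$\frac{1}{I{\left(Q,-312 \right)} + 90657} = \frac{1}{\left(115 + 36 \left(-312\right)^{2}\right) + 90657} = \frac{1}{\left(115 + 36 \cdot 97344\right) + 90657} = \frac{1}{\left(115 + 3504384\right) + 90657} = \frac{1}{3504499 + 90657} = \frac{1}{3595156}$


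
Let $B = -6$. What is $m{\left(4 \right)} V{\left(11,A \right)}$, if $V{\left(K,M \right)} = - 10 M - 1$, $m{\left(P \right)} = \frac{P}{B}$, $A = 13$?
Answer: $\frac{262}{3} \approx 87.333$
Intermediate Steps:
$m{\left(P \right)} = - \frac{P}{6}$ ($m{\left(P \right)} = \frac{P}{-6} = P \left(- \frac{1}{6}\right) = - \frac{P}{6}$)
$V{\left(K,M \right)} = -1 - 10 M$
$m{\left(4 \right)} V{\left(11,A \right)} = \left(- \frac{1}{6}\right) 4 \left(-1 - 130\right) = - \frac{2 \left(-1 - 130\right)}{3} = \left(- \frac{2}{3}\right) \left(-131\right) = \frac{262}{3}$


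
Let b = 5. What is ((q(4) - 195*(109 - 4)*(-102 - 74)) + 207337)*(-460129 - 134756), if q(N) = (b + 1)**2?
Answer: -2267090673105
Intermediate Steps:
q(N) = 36 (q(N) = (5 + 1)**2 = 6**2 = 36)
((q(4) - 195*(109 - 4)*(-102 - 74)) + 207337)*(-460129 - 134756) = ((36 - 195*(109 - 4)*(-102 - 74)) + 207337)*(-460129 - 134756) = ((36 - 20475*(-176)) + 207337)*(-594885) = ((36 - 195*(-18480)) + 207337)*(-594885) = ((36 + 3603600) + 207337)*(-594885) = (3603636 + 207337)*(-594885) = 3810973*(-594885) = -2267090673105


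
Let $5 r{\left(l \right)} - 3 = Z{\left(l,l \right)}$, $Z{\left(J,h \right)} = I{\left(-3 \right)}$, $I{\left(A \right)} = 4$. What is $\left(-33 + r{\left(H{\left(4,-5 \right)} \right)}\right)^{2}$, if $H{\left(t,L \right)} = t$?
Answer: $\frac{24964}{25} \approx 998.56$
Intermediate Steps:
$Z{\left(J,h \right)} = 4$
$r{\left(l \right)} = \frac{7}{5}$ ($r{\left(l \right)} = \frac{3}{5} + \frac{1}{5} \cdot 4 = \frac{3}{5} + \frac{4}{5} = \frac{7}{5}$)
$\left(-33 + r{\left(H{\left(4,-5 \right)} \right)}\right)^{2} = \left(-33 + \frac{7}{5}\right)^{2} = \left(- \frac{158}{5}\right)^{2} = \frac{24964}{25}$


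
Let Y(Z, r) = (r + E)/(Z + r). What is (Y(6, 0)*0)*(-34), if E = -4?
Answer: 0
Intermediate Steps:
Y(Z, r) = (-4 + r)/(Z + r) (Y(Z, r) = (r - 4)/(Z + r) = (-4 + r)/(Z + r))
(Y(6, 0)*0)*(-34) = (((-4 + 0)/(6 + 0))*0)*(-34) = ((-4/6)*0)*(-34) = (((⅙)*(-4))*0)*(-34) = -⅔*0*(-34) = 0*(-34) = 0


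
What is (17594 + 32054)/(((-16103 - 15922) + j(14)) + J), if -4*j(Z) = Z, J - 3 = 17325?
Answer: -99296/29401 ≈ -3.3773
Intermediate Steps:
J = 17328 (J = 3 + 17325 = 17328)
j(Z) = -Z/4
(17594 + 32054)/(((-16103 - 15922) + j(14)) + J) = (17594 + 32054)/(((-16103 - 15922) - 1/4*14) + 17328) = 49648/((-32025 - 7/2) + 17328) = 49648/(-64057/2 + 17328) = 49648/(-29401/2) = 49648*(-2/29401) = -99296/29401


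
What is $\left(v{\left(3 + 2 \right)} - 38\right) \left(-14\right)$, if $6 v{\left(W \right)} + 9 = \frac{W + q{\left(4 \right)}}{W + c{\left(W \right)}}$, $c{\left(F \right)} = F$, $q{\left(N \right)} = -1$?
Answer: $\frac{8281}{15} \approx 552.07$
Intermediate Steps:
$v{\left(W \right)} = - \frac{3}{2} + \frac{-1 + W}{12 W}$ ($v{\left(W \right)} = - \frac{3}{2} + \frac{\left(W - 1\right) \frac{1}{W + W}}{6} = - \frac{3}{2} + \frac{\left(-1 + W\right) \frac{1}{2 W}}{6} = - \frac{3}{2} + \frac{\frac{1}{2} \frac{1}{W} \left(-1 + W\right)}{6} = - \frac{3}{2} + \frac{-1 + W}{12 W}$)
$\left(v{\left(3 + 2 \right)} - 38\right) \left(-14\right) = \left(\frac{-1 - 17 \left(3 + 2\right)}{12 \left(3 + 2\right)} - 38\right) \left(-14\right) = \left(\frac{-1 - 85}{12 \cdot 5} - 38\right) \left(-14\right) = \left(\frac{1}{12} \cdot \frac{1}{5} \left(-1 - 85\right) - 38\right) \left(-14\right) = \left(\frac{1}{12} \cdot \frac{1}{5} \left(-86\right) - 38\right) \left(-14\right) = \left(- \frac{43}{30} - 38\right) \left(-14\right) = \left(- \frac{1183}{30}\right) \left(-14\right) = \frac{8281}{15}$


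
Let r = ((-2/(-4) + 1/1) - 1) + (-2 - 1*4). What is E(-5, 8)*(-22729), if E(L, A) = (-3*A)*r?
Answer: -3000228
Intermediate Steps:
r = -11/2 (r = ((-2*(-1/4) + 1*1) - 1) + (-2 - 4) = ((1/2 + 1) - 1) - 6 = (3/2 - 1) - 6 = 1/2 - 6 = -11/2 ≈ -5.5000)
E(L, A) = 33*A/2 (E(L, A) = -3*A*(-11/2) = 33*A/2)
E(-5, 8)*(-22729) = ((33/2)*8)*(-22729) = 132*(-22729) = -3000228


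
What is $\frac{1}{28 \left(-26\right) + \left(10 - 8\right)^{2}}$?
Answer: $- \frac{1}{724} \approx -0.0013812$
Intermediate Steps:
$\frac{1}{28 \left(-26\right) + \left(10 - 8\right)^{2}} = \frac{1}{-728 + 2^{2}} = \frac{1}{-728 + 4} = \frac{1}{-724} = - \frac{1}{724}$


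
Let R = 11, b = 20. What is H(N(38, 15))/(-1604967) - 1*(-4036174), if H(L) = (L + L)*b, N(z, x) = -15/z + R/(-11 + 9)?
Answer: 17582942207626/4356339 ≈ 4.0362e+6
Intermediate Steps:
N(z, x) = -11/2 - 15/z (N(z, x) = -15/z + 11/(-11 + 9) = -15/z + 11/(-2) = -15/z + 11*(-1/2) = -15/z - 11/2 = -11/2 - 15/z)
H(L) = 40*L (H(L) = (L + L)*20 = (2*L)*20 = 40*L)
H(N(38, 15))/(-1604967) - 1*(-4036174) = (40*(-11/2 - 15/38))/(-1604967) - 1*(-4036174) = (40*(-11/2 - 15*1/38))*(-1/1604967) + 4036174 = (40*(-11/2 - 15/38))*(-1/1604967) + 4036174 = (40*(-112/19))*(-1/1604967) + 4036174 = -4480/19*(-1/1604967) + 4036174 = 640/4356339 + 4036174 = 17582942207626/4356339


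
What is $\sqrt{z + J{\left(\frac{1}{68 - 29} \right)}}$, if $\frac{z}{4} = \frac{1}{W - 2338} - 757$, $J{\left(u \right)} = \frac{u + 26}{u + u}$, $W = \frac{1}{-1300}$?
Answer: $\frac{i \sqrt{93137160199532482}}{6078802} \approx 50.205 i$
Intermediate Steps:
$W = - \frac{1}{1300} \approx -0.00076923$
$J{\left(u \right)} = \frac{26 + u}{2 u}$
$z = - \frac{9203311428}{3039401}$ ($z = 4 \left(\frac{1}{- \frac{1}{1300} - 2338} - 757\right) = 4 \left(\frac{1}{- \frac{3039401}{1300}} - 757\right) = 4 \left(- \frac{1300}{3039401} - 757\right) = 4 \left(- \frac{2300827857}{3039401}\right) = - \frac{9203311428}{3039401} \approx -3028.0$)
$\sqrt{z + J{\left(\frac{1}{68 - 29} \right)}} = \sqrt{- \frac{9203311428}{3039401} + \frac{26 + \frac{1}{68 - 29}}{2 \frac{1}{68 - 29}}} = \sqrt{- \frac{9203311428}{3039401} + \frac{26 + \frac{1}{39}}{2 \cdot \frac{1}{39}}} = \sqrt{- \frac{9203311428}{3039401} + \frac{\frac{1}{\frac{1}{39}} \left(26 + \frac{1}{39}\right)}{2}} = \sqrt{- \frac{9203311428}{3039401} + \frac{1}{2} \cdot 39 \cdot \frac{1015}{39}} = \sqrt{- \frac{9203311428}{3039401} + \frac{1015}{2}} = \sqrt{- \frac{15321630841}{6078802}} = \frac{i \sqrt{93137160199532482}}{6078802}$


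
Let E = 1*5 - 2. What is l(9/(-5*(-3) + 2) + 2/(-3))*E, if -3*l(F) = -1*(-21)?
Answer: -21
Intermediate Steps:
E = 3 (E = 5 - 2 = 3)
l(F) = -7 (l(F) = -(-1)*(-21)/3 = -1/3*21 = -7)
l(9/(-5*(-3) + 2) + 2/(-3))*E = -7*3 = -21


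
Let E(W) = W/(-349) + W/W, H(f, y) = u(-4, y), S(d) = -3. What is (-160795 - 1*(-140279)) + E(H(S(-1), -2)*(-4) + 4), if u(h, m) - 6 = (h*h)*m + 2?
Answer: -7159835/349 ≈ -20515.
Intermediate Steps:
u(h, m) = 8 + m*h² (u(h, m) = 6 + ((h*h)*m + 2) = 6 + (h²*m + 2) = 6 + (m*h² + 2) = 6 + (2 + m*h²) = 8 + m*h²)
H(f, y) = 8 + 16*y (H(f, y) = 8 + y*(-4)² = 8 + y*16 = 8 + 16*y)
E(W) = 1 - W/349 (E(W) = W*(-1/349) + 1 = -W/349 + 1 = 1 - W/349)
(-160795 - 1*(-140279)) + E(H(S(-1), -2)*(-4) + 4) = (-160795 - 1*(-140279)) + (1 - ((8 + 16*(-2))*(-4) + 4)/349) = (-160795 + 140279) + (1 - ((8 - 32)*(-4) + 4)/349) = -20516 + (1 - (-24*(-4) + 4)/349) = -20516 + (1 - (96 + 4)/349) = -20516 + (1 - 1/349*100) = -20516 + (1 - 100/349) = -20516 + 249/349 = -7159835/349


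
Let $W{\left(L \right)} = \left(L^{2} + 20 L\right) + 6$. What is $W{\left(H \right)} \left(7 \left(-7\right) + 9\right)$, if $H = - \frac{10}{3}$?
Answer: $\frac{17840}{9} \approx 1982.2$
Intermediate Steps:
$H = - \frac{10}{3}$ ($H = \left(-10\right) \frac{1}{3} = - \frac{10}{3} \approx -3.3333$)
$W{\left(L \right)} = 6 + L^{2} + 20 L$
$W{\left(H \right)} \left(7 \left(-7\right) + 9\right) = \left(6 + \left(- \frac{10}{3}\right)^{2} + 20 \left(- \frac{10}{3}\right)\right) \left(7 \left(-7\right) + 9\right) = \left(6 + \frac{100}{9} - \frac{200}{3}\right) \left(-49 + 9\right) = \left(- \frac{446}{9}\right) \left(-40\right) = \frac{17840}{9}$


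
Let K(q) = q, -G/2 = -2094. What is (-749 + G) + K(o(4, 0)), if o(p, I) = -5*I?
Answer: 3439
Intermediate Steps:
G = 4188 (G = -2*(-2094) = 4188)
(-749 + G) + K(o(4, 0)) = (-749 + 4188) - 5*0 = 3439 + 0 = 3439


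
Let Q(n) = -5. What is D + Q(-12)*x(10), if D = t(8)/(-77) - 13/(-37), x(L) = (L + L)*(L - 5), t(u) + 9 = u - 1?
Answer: -1423425/2849 ≈ -499.62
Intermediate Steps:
t(u) = -10 + u (t(u) = -9 + (u - 1) = -9 + (-1 + u) = -10 + u)
x(L) = 2*L*(-5 + L) (x(L) = (2*L)*(-5 + L) = 2*L*(-5 + L))
D = 1075/2849 (D = (-10 + 8)/(-77) - 13/(-37) = -2*(-1/77) - 13*(-1/37) = 2/77 + 13/37 = 1075/2849 ≈ 0.37733)
D + Q(-12)*x(10) = 1075/2849 - 10*10*(-5 + 10) = 1075/2849 - 10*10*5 = 1075/2849 - 5*100 = 1075/2849 - 500 = -1423425/2849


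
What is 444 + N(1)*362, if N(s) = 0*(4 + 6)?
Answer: 444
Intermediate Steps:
N(s) = 0 (N(s) = 0*10 = 0)
444 + N(1)*362 = 444 + 0*362 = 444 + 0 = 444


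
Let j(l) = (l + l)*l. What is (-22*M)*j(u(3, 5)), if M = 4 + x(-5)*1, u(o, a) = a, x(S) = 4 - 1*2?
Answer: -6600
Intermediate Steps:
x(S) = 2 (x(S) = 4 - 2 = 2)
j(l) = 2*l² (j(l) = (2*l)*l = 2*l²)
M = 6 (M = 4 + 2*1 = 4 + 2 = 6)
(-22*M)*j(u(3, 5)) = (-22*6)*(2*5²) = -264*25 = -132*50 = -6600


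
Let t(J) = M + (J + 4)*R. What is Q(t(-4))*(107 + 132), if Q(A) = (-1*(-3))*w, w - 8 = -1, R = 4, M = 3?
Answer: 5019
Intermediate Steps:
w = 7 (w = 8 - 1 = 7)
t(J) = 19 + 4*J (t(J) = 3 + (J + 4)*4 = 3 + (4 + J)*4 = 3 + (16 + 4*J) = 19 + 4*J)
Q(A) = 21 (Q(A) = -1*(-3)*7 = 3*7 = 21)
Q(t(-4))*(107 + 132) = 21*(107 + 132) = 21*239 = 5019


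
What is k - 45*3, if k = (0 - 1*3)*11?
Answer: -168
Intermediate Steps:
k = -33 (k = (0 - 3)*11 = -3*11 = -33)
k - 45*3 = -33 - 45*3 = -33 - 135 = -168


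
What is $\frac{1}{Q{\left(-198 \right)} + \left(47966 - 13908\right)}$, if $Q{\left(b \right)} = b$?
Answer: $\frac{1}{33860} \approx 2.9533 \cdot 10^{-5}$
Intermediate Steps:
$\frac{1}{Q{\left(-198 \right)} + \left(47966 - 13908\right)} = \frac{1}{-198 + \left(47966 - 13908\right)} = \frac{1}{-198 + 34058} = \frac{1}{33860}$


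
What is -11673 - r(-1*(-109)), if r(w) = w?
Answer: -11782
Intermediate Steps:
-11673 - r(-1*(-109)) = -11673 - (-1)*(-109) = -11673 - 1*109 = -11673 - 109 = -11782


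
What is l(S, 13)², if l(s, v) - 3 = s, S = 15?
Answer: 324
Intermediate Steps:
l(s, v) = 3 + s
l(S, 13)² = (3 + 15)² = 18² = 324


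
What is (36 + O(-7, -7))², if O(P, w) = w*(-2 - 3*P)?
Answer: 9409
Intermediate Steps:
(36 + O(-7, -7))² = (36 - 1*(-7)*(2 + 3*(-7)))² = (36 - 1*(-7)*(2 - 21))² = (36 - 1*(-7)*(-19))² = (36 - 133)² = (-97)² = 9409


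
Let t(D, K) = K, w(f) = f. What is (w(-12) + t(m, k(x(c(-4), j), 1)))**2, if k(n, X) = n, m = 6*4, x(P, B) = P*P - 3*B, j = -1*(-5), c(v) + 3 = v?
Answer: 484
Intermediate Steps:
c(v) = -3 + v
j = 5
x(P, B) = P**2 - 3*B
m = 24
(w(-12) + t(m, k(x(c(-4), j), 1)))**2 = (-12 + ((-3 - 4)**2 - 3*5))**2 = (-12 + ((-7)**2 - 15))**2 = (-12 + (49 - 15))**2 = (-12 + 34)**2 = 22**2 = 484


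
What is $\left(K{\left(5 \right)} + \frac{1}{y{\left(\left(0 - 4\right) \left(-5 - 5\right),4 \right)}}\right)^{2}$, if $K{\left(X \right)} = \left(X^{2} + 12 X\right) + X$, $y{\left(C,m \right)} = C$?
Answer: $\frac{12967201}{1600} \approx 8104.5$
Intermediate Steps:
$K{\left(X \right)} = X^{2} + 13 X$
$\left(K{\left(5 \right)} + \frac{1}{y{\left(\left(0 - 4\right) \left(-5 - 5\right),4 \right)}}\right)^{2} = \left(5 \left(13 + 5\right) + \frac{1}{\left(0 - 4\right) \left(-5 - 5\right)}\right)^{2} = \left(5 \cdot 18 + \frac{1}{\left(-4\right) \left(-10\right)}\right)^{2} = \left(90 + \frac{1}{40}\right)^{2} = \left(\frac{3601}{40}\right)^{2} = \frac{12967201}{1600}$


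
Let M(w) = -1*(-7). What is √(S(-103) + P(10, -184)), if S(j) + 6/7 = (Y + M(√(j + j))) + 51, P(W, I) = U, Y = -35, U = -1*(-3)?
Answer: 4*√77/7 ≈ 5.0143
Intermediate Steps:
U = 3
P(W, I) = 3
M(w) = 7
S(j) = 155/7 (S(j) = -6/7 + ((-35 + 7) + 51) = -6/7 + (-28 + 51) = -6/7 + 23 = 155/7)
√(S(-103) + P(10, -184)) = √(155/7 + 3) = √(176/7) = 4*√77/7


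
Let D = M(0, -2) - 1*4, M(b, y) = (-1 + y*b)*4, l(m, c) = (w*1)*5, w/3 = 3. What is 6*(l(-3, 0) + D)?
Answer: 222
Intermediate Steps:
w = 9 (w = 3*3 = 9)
l(m, c) = 45 (l(m, c) = (9*1)*5 = 9*5 = 45)
M(b, y) = -4 + 4*b*y (M(b, y) = (-1 + b*y)*4 = -4 + 4*b*y)
D = -8 (D = (-4 + 4*0*(-2)) - 1*4 = (-4 + 0) - 4 = -4 - 4 = -8)
6*(l(-3, 0) + D) = 6*(45 - 8) = 6*37 = 222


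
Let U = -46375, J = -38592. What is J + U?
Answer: -84967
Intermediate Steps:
J + U = -38592 - 46375 = -84967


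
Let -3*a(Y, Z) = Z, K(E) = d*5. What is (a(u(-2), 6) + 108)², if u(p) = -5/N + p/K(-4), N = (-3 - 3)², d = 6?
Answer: 11236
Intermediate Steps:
K(E) = 30 (K(E) = 6*5 = 30)
N = 36 (N = (-6)² = 36)
u(p) = -5/36 + p/30
a(Y, Z) = -Z/3
(a(u(-2), 6) + 108)² = (-⅓*6 + 108)² = (-2 + 108)² = 106² = 11236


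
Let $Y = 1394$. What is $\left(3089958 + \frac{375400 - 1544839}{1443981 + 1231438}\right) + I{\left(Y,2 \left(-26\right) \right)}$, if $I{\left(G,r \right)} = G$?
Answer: $\frac{8270660707049}{2675419} \approx 3.0914 \cdot 10^{6}$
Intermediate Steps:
$\left(3089958 + \frac{375400 - 1544839}{1443981 + 1231438}\right) + I{\left(Y,2 \left(-26\right) \right)} = \left(3089958 + \frac{375400 - 1544839}{1443981 + 1231438}\right) + 1394 = \left(3089958 - \frac{1169439}{2675419}\right) + 1394 = \frac{8266931172963}{2675419} + 1394 = \frac{8270660707049}{2675419}$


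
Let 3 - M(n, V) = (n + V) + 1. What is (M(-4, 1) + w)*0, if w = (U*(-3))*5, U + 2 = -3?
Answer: 0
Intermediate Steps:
U = -5 (U = -2 - 3 = -5)
M(n, V) = 2 - V - n (M(n, V) = 3 - ((n + V) + 1) = 3 - ((V + n) + 1) = 3 - (1 + V + n) = 3 + (-1 - V - n) = 2 - V - n)
w = 75 (w = -5*(-3)*5 = 15*5 = 75)
(M(-4, 1) + w)*0 = ((2 - 1*1 - 1*(-4)) + 75)*0 = ((2 - 1 + 4) + 75)*0 = (5 + 75)*0 = 80*0 = 0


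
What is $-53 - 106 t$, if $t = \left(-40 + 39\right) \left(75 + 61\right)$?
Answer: $14363$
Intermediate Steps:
$t = -136$ ($t = \left(-1\right) 136 = -136$)
$-53 - 106 t = -53 - -14416 = -53 + 14416 = 14363$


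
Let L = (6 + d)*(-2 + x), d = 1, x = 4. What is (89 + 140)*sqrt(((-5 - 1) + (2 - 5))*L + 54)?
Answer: 1374*I*sqrt(2) ≈ 1943.1*I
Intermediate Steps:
L = 14 (L = (6 + 1)*(-2 + 4) = 7*2 = 14)
(89 + 140)*sqrt(((-5 - 1) + (2 - 5))*L + 54) = (89 + 140)*sqrt(((-5 - 1) + (2 - 5))*14 + 54) = 229*sqrt((-6 - 3)*14 + 54) = 229*sqrt(-9*14 + 54) = 229*sqrt(-126 + 54) = 229*sqrt(-72) = 229*(6*I*sqrt(2)) = 1374*I*sqrt(2)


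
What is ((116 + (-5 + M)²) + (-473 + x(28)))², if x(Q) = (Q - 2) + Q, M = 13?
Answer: 57121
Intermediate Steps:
x(Q) = -2 + 2*Q (x(Q) = (-2 + Q) + Q = -2 + 2*Q)
((116 + (-5 + M)²) + (-473 + x(28)))² = ((116 + (-5 + 13)²) + (-473 + (-2 + 2*28)))² = ((116 + 8²) + (-473 + (-2 + 56)))² = ((116 + 64) + (-473 + 54))² = (180 - 419)² = (-239)² = 57121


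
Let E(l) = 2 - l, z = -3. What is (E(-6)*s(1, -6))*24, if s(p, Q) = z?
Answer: -576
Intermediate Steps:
s(p, Q) = -3
(E(-6)*s(1, -6))*24 = ((2 - 1*(-6))*(-3))*24 = ((2 + 6)*(-3))*24 = (8*(-3))*24 = -24*24 = -576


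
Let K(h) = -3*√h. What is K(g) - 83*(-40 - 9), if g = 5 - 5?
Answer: 4067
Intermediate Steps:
g = 0
K(g) - 83*(-40 - 9) = -3*√0 - 83*(-40 - 9) = -3*0 - 83*(-49) = 0 + 4067 = 4067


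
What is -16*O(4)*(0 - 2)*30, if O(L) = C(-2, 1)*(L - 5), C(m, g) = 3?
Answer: -2880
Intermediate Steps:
O(L) = -15 + 3*L (O(L) = 3*(L - 5) = 3*(-5 + L) = -15 + 3*L)
-16*O(4)*(0 - 2)*30 = -16*(-15 + 3*4)*(0 - 2)*30 = -16*(-15 + 12)*(-2)*30 = -(-48)*(-2)*30 = -16*6*30 = -96*30 = -2880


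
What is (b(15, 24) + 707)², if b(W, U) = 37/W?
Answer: 113252164/225 ≈ 5.0334e+5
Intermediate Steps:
(b(15, 24) + 707)² = (37/15 + 707)² = (10642/15)² = 113252164/225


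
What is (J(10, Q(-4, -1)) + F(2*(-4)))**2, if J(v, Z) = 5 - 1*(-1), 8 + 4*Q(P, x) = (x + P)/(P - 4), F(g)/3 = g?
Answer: 324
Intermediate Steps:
F(g) = 3*g
Q(P, x) = -2 + (P + x)/(4*(-4 + P)) (Q(P, x) = -2 + ((x + P)/(P - 4))/4 = -2 + ((P + x)/(-4 + P))/4 = -2 + (P + x)/(4*(-4 + P)))
J(v, Z) = 6 (J(v, Z) = 5 + 1 = 6)
(J(10, Q(-4, -1)) + F(2*(-4)))**2 = (6 + 3*(2*(-4)))**2 = (6 + 3*(-8))**2 = (6 - 24)**2 = (-18)**2 = 324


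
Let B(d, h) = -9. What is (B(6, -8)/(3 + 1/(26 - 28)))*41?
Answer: -738/5 ≈ -147.60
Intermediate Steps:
(B(6, -8)/(3 + 1/(26 - 28)))*41 = (-9/(3 + 1/(26 - 28)))*41 = (-9/(3 + 1/(-2)))*41 = (-9/(3 - ½))*41 = (-9/(5/2))*41 = ((⅖)*(-9))*41 = -18/5*41 = -738/5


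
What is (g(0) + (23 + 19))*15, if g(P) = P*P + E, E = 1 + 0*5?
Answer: 645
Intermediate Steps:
E = 1 (E = 1 + 0 = 1)
g(P) = 1 + P² (g(P) = P*P + 1 = P² + 1 = 1 + P²)
(g(0) + (23 + 19))*15 = ((1 + 0²) + (23 + 19))*15 = ((1 + 0) + 42)*15 = (1 + 42)*15 = 43*15 = 645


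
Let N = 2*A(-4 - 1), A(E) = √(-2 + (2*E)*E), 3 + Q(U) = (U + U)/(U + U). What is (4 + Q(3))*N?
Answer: 16*√3 ≈ 27.713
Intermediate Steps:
Q(U) = -2 (Q(U) = -3 + (U + U)/(U + U) = -3 + (2*U)/((2*U)) = -3 + (2*U)*(1/(2*U)) = -3 + 1 = -2)
A(E) = √(-2 + 2*E²)
N = 8*√3 (N = 2*√(-2 + 2*(-4 - 1)²) = 2*√(-2 + 2*(-5)²) = 2*√(-2 + 2*25) = 2*√(-2 + 50) = 2*√48 = 2*(4*√3) = 8*√3 ≈ 13.856)
(4 + Q(3))*N = (4 - 2)*(8*√3) = 2*(8*√3) = 16*√3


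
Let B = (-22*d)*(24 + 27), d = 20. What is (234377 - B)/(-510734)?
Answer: -256817/510734 ≈ -0.50284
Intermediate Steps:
B = -22440 (B = (-22*20)*(24 + 27) = -440*51 = -22440)
(234377 - B)/(-510734) = (234377 - 1*(-22440))/(-510734) = (234377 + 22440)*(-1/510734) = 256817*(-1/510734) = -256817/510734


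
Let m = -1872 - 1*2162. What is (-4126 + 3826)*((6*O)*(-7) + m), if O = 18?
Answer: 1437000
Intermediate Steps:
m = -4034 (m = -1872 - 2162 = -4034)
(-4126 + 3826)*((6*O)*(-7) + m) = (-4126 + 3826)*((6*18)*(-7) - 4034) = -300*(108*(-7) - 4034) = -300*(-756 - 4034) = -300*(-4790) = 1437000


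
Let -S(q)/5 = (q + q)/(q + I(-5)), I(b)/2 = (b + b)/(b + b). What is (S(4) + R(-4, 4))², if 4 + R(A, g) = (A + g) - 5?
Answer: 2209/9 ≈ 245.44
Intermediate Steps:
R(A, g) = -9 + A + g (R(A, g) = -4 + ((A + g) - 5) = -4 + (-5 + A + g) = -9 + A + g)
I(b) = 2 (I(b) = 2*((b + b)/(b + b)) = 2*((2*b)/((2*b))) = 2*((2*b)*(1/(2*b))) = 2*1 = 2)
S(q) = -10*q/(2 + q) (S(q) = -5*(q + q)/(q + 2) = -5*2*q/(2 + q) = -10*q/(2 + q))
(S(4) + R(-4, 4))² = (-10*4/(2 + 4) + (-9 - 4 + 4))² = (-10*4/6 - 9)² = (-10*4*⅙ - 9)² = (-20/3 - 9)² = (-47/3)² = 2209/9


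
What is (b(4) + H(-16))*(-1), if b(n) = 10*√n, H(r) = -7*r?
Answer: -132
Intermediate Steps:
(b(4) + H(-16))*(-1) = (10*√4 - 7*(-16))*(-1) = (10*2 + 112)*(-1) = (20 + 112)*(-1) = 132*(-1) = -132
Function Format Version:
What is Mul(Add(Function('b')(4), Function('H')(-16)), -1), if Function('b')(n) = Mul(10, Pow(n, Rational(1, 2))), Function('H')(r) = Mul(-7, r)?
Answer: -132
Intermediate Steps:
Mul(Add(Function('b')(4), Function('H')(-16)), -1) = Mul(Add(Mul(10, Pow(4, Rational(1, 2))), Mul(-7, -16)), -1) = Mul(Add(Mul(10, 2), 112), -1) = Mul(Add(20, 112), -1) = Mul(132, -1) = -132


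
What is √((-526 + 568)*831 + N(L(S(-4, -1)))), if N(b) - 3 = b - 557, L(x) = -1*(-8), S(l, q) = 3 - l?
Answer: 2*√8589 ≈ 185.35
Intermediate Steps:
L(x) = 8
N(b) = -554 + b (N(b) = 3 + (b - 557) = 3 + (-557 + b) = -554 + b)
√((-526 + 568)*831 + N(L(S(-4, -1)))) = √((-526 + 568)*831 + (-554 + 8)) = √(42*831 - 546) = √(34902 - 546) = √34356 = 2*√8589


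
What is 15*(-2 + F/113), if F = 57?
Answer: -2535/113 ≈ -22.434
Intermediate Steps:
15*(-2 + F/113) = 15*(-2 + 57/113) = 15*(-169/113) = -2535/113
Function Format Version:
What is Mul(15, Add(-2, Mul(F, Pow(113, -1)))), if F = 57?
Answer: Rational(-2535, 113) ≈ -22.434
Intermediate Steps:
Mul(15, Add(-2, Mul(F, Pow(113, -1)))) = Mul(15, Add(-2, Mul(57, Pow(113, -1)))) = Mul(15, Add(-2, Mul(57, Rational(1, 113)))) = Mul(15, Add(-2, Rational(57, 113))) = Mul(15, Rational(-169, 113)) = Rational(-2535, 113)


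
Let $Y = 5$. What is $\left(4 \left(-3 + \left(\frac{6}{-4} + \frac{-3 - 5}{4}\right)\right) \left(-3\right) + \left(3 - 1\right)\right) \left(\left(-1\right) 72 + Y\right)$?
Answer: $-5360$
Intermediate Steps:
$\left(4 \left(-3 + \left(\frac{6}{-4} + \frac{-3 - 5}{4}\right)\right) \left(-3\right) + \left(3 - 1\right)\right) \left(\left(-1\right) 72 + Y\right) = \left(4 \left(-3 + \left(\frac{6}{-4} + \frac{-3 - 5}{4}\right)\right) \left(-3\right) + \left(3 - 1\right)\right) \left(\left(-1\right) 72 + 5\right) = \left(4 \left(-3 + \left(6 \left(- \frac{1}{4}\right) + \left(-3 - 5\right) \frac{1}{4}\right)\right) \left(-3\right) + \left(3 - 1\right)\right) \left(-72 + 5\right) = \left(4 \left(-3 - \frac{7}{2}\right) \left(-3\right) + 2\right) \left(-67\right) = \left(4 \left(- \frac{13}{2}\right) \left(-3\right) + 2\right) \left(-67\right) = \left(\left(-26\right) \left(-3\right) + 2\right) \left(-67\right) = \left(78 + 2\right) \left(-67\right) = 80 \left(-67\right) = -5360$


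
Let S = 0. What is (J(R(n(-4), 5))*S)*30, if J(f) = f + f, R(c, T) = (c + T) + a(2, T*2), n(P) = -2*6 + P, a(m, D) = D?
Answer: 0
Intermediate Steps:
n(P) = -12 + P
R(c, T) = c + 3*T (R(c, T) = (c + T) + T*2 = (T + c) + 2*T = c + 3*T)
J(f) = 2*f
(J(R(n(-4), 5))*S)*30 = ((2*((-12 - 4) + 3*5))*0)*30 = ((2*(-16 + 15))*0)*30 = ((2*(-1))*0)*30 = -2*0*30 = 0*30 = 0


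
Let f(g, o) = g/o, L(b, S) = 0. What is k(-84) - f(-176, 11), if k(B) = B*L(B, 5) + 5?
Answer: 21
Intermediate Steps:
k(B) = 5 (k(B) = B*0 + 5 = 0 + 5 = 5)
k(-84) - f(-176, 11) = 5 - (-176)/11 = 5 - 1*(-16) = 5 + 16 = 21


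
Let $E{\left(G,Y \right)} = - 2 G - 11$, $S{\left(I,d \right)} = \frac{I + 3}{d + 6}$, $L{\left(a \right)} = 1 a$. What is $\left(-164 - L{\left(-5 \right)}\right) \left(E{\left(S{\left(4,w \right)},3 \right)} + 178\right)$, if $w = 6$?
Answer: $- \frac{52735}{2} \approx -26368.0$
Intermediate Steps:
$L{\left(a \right)} = a$
$S{\left(I,d \right)} = \frac{3 + I}{6 + d}$
$E{\left(G,Y \right)} = -11 - 2 G$
$\left(-164 - L{\left(-5 \right)}\right) \left(E{\left(S{\left(4,w \right)},3 \right)} + 178\right) = \left(-164 - -5\right) \left(\left(-11 - 2 \frac{3 + 4}{6 + 6}\right) + 178\right) = \left(-164 + 5\right) \left(\left(-11 - 2 \cdot \frac{1}{12} \cdot 7\right) + 178\right) = - 159 \left(\left(-11 - 2 \cdot \frac{1}{12} \cdot 7\right) + 178\right) = - 159 \left(\left(-11 - \frac{7}{6}\right) + 178\right) = - 159 \left(- \frac{73}{6} + 178\right) = \left(-159\right) \frac{995}{6} = - \frac{52735}{2}$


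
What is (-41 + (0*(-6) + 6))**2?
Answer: 1225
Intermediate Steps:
(-41 + (0*(-6) + 6))**2 = (-41 + (0 + 6))**2 = (-41 + 6)**2 = (-35)**2 = 1225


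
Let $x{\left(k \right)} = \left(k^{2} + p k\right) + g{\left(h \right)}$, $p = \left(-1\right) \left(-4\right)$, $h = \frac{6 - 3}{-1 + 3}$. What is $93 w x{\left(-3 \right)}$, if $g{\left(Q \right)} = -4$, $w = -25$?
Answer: $16275$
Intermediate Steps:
$h = \frac{3}{2} \approx 1.5$
$p = 4$
$x{\left(k \right)} = -4 + k^{2} + 4 k$ ($x{\left(k \right)} = \left(k^{2} + 4 k\right) - 4 = -4 + k^{2} + 4 k$)
$93 w x{\left(-3 \right)} = 93 \left(-25\right) \left(-4 + \left(-3\right)^{2} + 4 \left(-3\right)\right) = - 2325 \left(-4 + 9 - 12\right) = \left(-2325\right) \left(-7\right) = 16275$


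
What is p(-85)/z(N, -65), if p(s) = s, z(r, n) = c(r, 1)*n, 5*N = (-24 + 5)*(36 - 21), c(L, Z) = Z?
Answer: 17/13 ≈ 1.3077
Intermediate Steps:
N = -57 (N = ((-24 + 5)*(36 - 21))/5 = (-19*15)/5 = (⅕)*(-285) = -57)
z(r, n) = n (z(r, n) = 1*n = n)
p(-85)/z(N, -65) = -85/(-65) = -85*(-1/65) = 17/13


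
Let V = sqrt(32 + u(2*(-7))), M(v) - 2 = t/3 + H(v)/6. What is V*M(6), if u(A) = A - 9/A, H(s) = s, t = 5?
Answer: sqrt(406) ≈ 20.149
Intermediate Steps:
M(v) = 11/3 + v/6 (M(v) = 2 + (5/3 + v/6) = 11/3 + v/6)
V = 3*sqrt(406)/14 (V = sqrt(32 + (2*(-7) - 9/(2*(-7)))) = sqrt(32 + (-14 - 9/(-14))) = sqrt(32 + (-14 - 9*(-1/14))) = sqrt(32 + (-14 + 9/14)) = sqrt(32 - 187/14) = sqrt(261/14) = 3*sqrt(406)/14 ≈ 4.3177)
V*M(6) = (3*sqrt(406)/14)*(11/3 + (1/6)*6) = (3*sqrt(406)/14)*(11/3 + 1) = (3*sqrt(406)/14)*(14/3) = sqrt(406)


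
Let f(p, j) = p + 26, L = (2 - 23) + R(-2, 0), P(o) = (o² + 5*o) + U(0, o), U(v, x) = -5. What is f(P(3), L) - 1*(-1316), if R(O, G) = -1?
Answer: 1361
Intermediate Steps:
P(o) = -5 + o² + 5*o (P(o) = (o² + 5*o) - 5 = -5 + o² + 5*o)
L = -22 (L = (2 - 23) - 1 = -21 - 1 = -22)
f(p, j) = 26 + p
f(P(3), L) - 1*(-1316) = (26 + (-5 + 3² + 5*3)) - 1*(-1316) = (26 + (-5 + 9 + 15)) + 1316 = (26 + 19) + 1316 = 45 + 1316 = 1361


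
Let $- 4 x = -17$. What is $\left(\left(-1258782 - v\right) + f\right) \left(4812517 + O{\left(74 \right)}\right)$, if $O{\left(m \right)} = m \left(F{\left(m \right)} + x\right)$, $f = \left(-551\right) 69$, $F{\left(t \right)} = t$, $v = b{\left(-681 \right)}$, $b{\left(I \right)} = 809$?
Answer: $-6252283995075$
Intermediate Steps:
$v = 809$
$x = \frac{17}{4}$ ($x = \left(- \frac{1}{4}\right) \left(-17\right) = \frac{17}{4} \approx 4.25$)
$f = -38019$
$O{\left(m \right)} = m \left(\frac{17}{4} + m\right)$ ($O{\left(m \right)} = m \left(m + \frac{17}{4}\right) = m \left(\frac{17}{4} + m\right)$)
$\left(\left(-1258782 - v\right) + f\right) \left(4812517 + O{\left(74 \right)}\right) = \left(\left(-1258782 - 809\right) - 38019\right) \left(4812517 + \frac{1}{4} \cdot 74 \left(17 + 4 \cdot 74\right)\right) = \left(\left(-1258782 - 809\right) - 38019\right) \left(4812517 + \frac{1}{4} \cdot 74 \left(17 + 296\right)\right) = \left(-1259591 - 38019\right) \left(4812517 + \frac{1}{4} \cdot 74 \cdot 313\right) = - 1297610 \left(4812517 + \frac{11581}{2}\right) = \left(-1297610\right) \frac{9636615}{2} = -6252283995075$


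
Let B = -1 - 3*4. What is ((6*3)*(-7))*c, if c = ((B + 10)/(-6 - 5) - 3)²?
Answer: -113400/121 ≈ -937.19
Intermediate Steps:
B = -13 (B = -1 - 12 = -13)
c = 900/121 (c = ((-13 + 10)/(-6 - 5) - 3)² = (-3/(-11) - 3)² = (-3*(-1/11) - 3)² = (3/11 - 3)² = (-30/11)² = 900/121 ≈ 7.4380)
((6*3)*(-7))*c = ((6*3)*(-7))*(900/121) = (18*(-7))*(900/121) = -126*900/121 = -113400/121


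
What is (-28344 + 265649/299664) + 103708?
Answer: 22584143345/299664 ≈ 75365.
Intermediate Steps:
(-28344 + 265649/299664) + 103708 = -8493410767/299664 + 103708 = 22584143345/299664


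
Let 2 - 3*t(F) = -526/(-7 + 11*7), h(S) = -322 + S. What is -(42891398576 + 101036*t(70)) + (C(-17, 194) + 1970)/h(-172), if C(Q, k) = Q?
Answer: -741597821655419/17290 ≈ -4.2892e+10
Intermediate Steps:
t(F) = 111/35 (t(F) = ⅔ - (-526)/(3*(-7 + 11*7)) = ⅔ - (-526)/(3*(-7 + 77)) = ⅔ - (-526)/(3*70) = ⅔ - ⅓*(-263/35) = ⅔ + 263/105 = 111/35)
-(42891398576 + 101036*t(70)) + (C(-17, 194) + 1970)/h(-172) = -101036/(1/(111/35 + 424516)) + (-17 + 1970)/(-322 - 172) = -101036/(1/(14858171/35)) + 1953/(-494) = -101036/35/14858171 + 1953*(-1/494) = -101036*14858171/35 - 1953/494 = -1501210165156/35 - 1953/494 = -741597821655419/17290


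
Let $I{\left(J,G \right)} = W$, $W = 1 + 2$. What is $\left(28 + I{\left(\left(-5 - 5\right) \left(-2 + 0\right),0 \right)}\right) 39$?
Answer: $1209$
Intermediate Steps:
$W = 3$
$I{\left(J,G \right)} = 3$
$\left(28 + I{\left(\left(-5 - 5\right) \left(-2 + 0\right),0 \right)}\right) 39 = \left(28 + 3\right) 39 = 31 \cdot 39 = 1209$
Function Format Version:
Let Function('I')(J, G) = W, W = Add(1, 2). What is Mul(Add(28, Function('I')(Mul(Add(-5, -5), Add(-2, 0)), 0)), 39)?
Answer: 1209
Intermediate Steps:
W = 3
Function('I')(J, G) = 3
Mul(Add(28, Function('I')(Mul(Add(-5, -5), Add(-2, 0)), 0)), 39) = Mul(Add(28, 3), 39) = Mul(31, 39) = 1209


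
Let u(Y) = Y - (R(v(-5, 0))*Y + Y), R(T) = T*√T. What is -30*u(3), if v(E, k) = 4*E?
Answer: -3600*I*√5 ≈ -8049.8*I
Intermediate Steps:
R(T) = T^(3/2)
u(Y) = 40*I*Y*√5 (u(Y) = Y - ((4*(-5))^(3/2)*Y + Y) = Y - ((-20)^(3/2)*Y + Y) = Y - ((-40*I*√5)*Y + Y) = Y - (-40*I*Y*√5 + Y) = Y - (Y - 40*I*Y*√5) = Y + (-Y + 40*I*Y*√5) = 40*I*Y*√5)
-30*u(3) = -1200*I*3*√5 = -3600*I*√5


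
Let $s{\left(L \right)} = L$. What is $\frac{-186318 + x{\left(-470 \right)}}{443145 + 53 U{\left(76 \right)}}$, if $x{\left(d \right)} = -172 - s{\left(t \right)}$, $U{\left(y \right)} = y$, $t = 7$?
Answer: $- \frac{186497}{447173} \approx -0.41706$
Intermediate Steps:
$x{\left(d \right)} = -179$ ($x{\left(d \right)} = -172 - 7 = -179$)
$\frac{-186318 + x{\left(-470 \right)}}{443145 + 53 U{\left(76 \right)}} = \frac{-186318 - 179}{443145 + 53 \cdot 76} = - \frac{186497}{443145 + 4028} = - \frac{186497}{447173}$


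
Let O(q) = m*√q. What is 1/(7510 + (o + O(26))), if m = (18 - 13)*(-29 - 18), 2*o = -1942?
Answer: 503/3178667 + 235*√26/41322671 ≈ 0.00018724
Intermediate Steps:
o = -971 (o = (½)*(-1942) = -971)
m = -235 (m = 5*(-47) = -235)
O(q) = -235*√q
1/(7510 + (o + O(26))) = 1/(7510 + (-971 - 235*√26)) = 1/(6539 - 235*√26)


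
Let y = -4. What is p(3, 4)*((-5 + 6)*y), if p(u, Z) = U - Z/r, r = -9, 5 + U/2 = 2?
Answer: 200/9 ≈ 22.222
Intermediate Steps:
U = -6 (U = -10 + 2*2 = -10 + 4 = -6)
p(u, Z) = -6 + Z/9 (p(u, Z) = -6 - Z/(-9) = -6 - Z*(-1)/9 = -6 - (-1)*Z/9 = -6 + Z/9)
p(3, 4)*((-5 + 6)*y) = (-6 + (⅑)*4)*((-5 + 6)*(-4)) = (-6 + 4/9)*(1*(-4)) = -50/9*(-4) = 200/9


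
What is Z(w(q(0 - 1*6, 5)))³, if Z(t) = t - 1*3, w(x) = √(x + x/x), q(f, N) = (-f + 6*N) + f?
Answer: -306 + 58*√31 ≈ 16.930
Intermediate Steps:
q(f, N) = 6*N
w(x) = √(1 + x) (w(x) = √(x + 1) = √(1 + x))
Z(t) = -3 + t (Z(t) = t - 3 = -3 + t)
Z(w(q(0 - 1*6, 5)))³ = (-3 + √(1 + 6*5))³ = (-3 + √(1 + 30))³ = (-3 + √31)³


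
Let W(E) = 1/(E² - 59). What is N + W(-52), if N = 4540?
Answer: 12008301/2645 ≈ 4540.0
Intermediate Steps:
W(E) = 1/(-59 + E²)
N + W(-52) = 4540 + 1/(-59 + (-52)²) = 4540 + 1/(-59 + 2704) = 4540 + 1/2645 = 12008301/2645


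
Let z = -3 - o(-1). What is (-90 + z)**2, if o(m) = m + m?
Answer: 8281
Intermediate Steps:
o(m) = 2*m
z = -1 (z = -3 - 2*(-1) = -3 - 1*(-2) = -3 + 2 = -1)
(-90 + z)**2 = (-90 - 1)**2 = (-91)**2 = 8281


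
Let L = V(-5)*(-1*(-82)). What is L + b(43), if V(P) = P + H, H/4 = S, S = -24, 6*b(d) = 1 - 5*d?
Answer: -24953/3 ≈ -8317.7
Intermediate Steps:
b(d) = ⅙ - 5*d/6 (b(d) = (1 - 5*d)/6 = ⅙ - 5*d/6)
H = -96 (H = 4*(-24) = -96)
V(P) = -96 + P (V(P) = P - 96 = -96 + P)
L = -8282 (L = (-96 - 5)*(-1*(-82)) = -101*82 = -8282)
L + b(43) = -8282 + (⅙ - ⅚*43) = -8282 + (⅙ - 215/6) = -8282 - 107/3 = -24953/3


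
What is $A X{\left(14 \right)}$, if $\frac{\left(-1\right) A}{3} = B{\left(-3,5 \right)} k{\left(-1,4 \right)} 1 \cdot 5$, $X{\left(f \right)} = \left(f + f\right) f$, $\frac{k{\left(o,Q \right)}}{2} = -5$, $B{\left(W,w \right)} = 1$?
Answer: $58800$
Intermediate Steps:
$k{\left(o,Q \right)} = -10$ ($k{\left(o,Q \right)} = 2 \left(-5\right) = -10$)
$X{\left(f \right)} = 2 f^{2}$ ($X{\left(f \right)} = 2 f f = 2 f^{2}$)
$A = 150$ ($A = - 3 \cdot 1 \left(-10\right) 1 \cdot 5 = - 3 \left(\left(-10\right) 5\right) = \left(-3\right) \left(-50\right) = 150$)
$A X{\left(14 \right)} = 150 \cdot 2 \cdot 14^{2} = 150 \cdot 2 \cdot 196 = 150 \cdot 392 = 58800$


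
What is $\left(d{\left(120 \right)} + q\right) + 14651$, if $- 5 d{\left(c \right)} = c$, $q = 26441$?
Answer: $41068$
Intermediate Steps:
$d{\left(c \right)} = - \frac{c}{5}$
$\left(d{\left(120 \right)} + q\right) + 14651 = \left(\left(- \frac{1}{5}\right) 120 + 26441\right) + 14651 = \left(-24 + 26441\right) + 14651 = 26417 + 14651 = 41068$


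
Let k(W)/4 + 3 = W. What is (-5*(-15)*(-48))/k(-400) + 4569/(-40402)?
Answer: 34520493/16282006 ≈ 2.1202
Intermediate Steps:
k(W) = -12 + 4*W
(-5*(-15)*(-48))/k(-400) + 4569/(-40402) = (-5*(-15)*(-48))/(-12 + 4*(-400)) + 4569/(-40402) = (75*(-48))/(-12 - 1600) + 4569*(-1/40402) = -3600/(-1612) - 4569/40402 = -3600*(-1/1612) - 4569/40402 = 900/403 - 4569/40402 = 34520493/16282006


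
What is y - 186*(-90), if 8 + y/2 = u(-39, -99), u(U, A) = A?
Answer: 16526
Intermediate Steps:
y = -214 (y = -16 + 2*(-99) = -16 - 198 = -214)
y - 186*(-90) = -214 - 186*(-90) = -214 - 1*(-16740) = -214 + 16740 = 16526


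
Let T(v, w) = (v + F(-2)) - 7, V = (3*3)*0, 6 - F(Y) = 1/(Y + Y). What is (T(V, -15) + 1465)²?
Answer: 34304449/16 ≈ 2.1440e+6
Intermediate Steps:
F(Y) = 6 - 1/(2*Y) (F(Y) = 6 - 1/(Y + Y) = 6 - 1/(2*Y))
V = 0 (V = 9*0 = 0)
T(v, w) = -¾ + v (T(v, w) = (v + (6 - ½/(-2))) - 7 = (v + (6 - ½*(-½))) - 7 = (v + (6 + ¼)) - 7 = (v + 25/4) - 7 = (25/4 + v) - 7 = -¾ + v)
(T(V, -15) + 1465)² = ((-¾ + 0) + 1465)² = (-¾ + 1465)² = (5857/4)² = 34304449/16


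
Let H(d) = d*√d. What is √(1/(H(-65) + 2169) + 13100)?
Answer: √((28413901 - 851500*I*√65)/(2169 - 65*I*√65)) ≈ 114.46 + 0.e-7*I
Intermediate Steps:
H(d) = d^(3/2)
√(1/(H(-65) + 2169) + 13100) = √(1/((-65)^(3/2) + 2169) + 13100) = √(1/(-65*I*√65 + 2169) + 13100) = √(1/(2169 - 65*I*√65) + 13100) = √(13100 + 1/(2169 - 65*I*√65))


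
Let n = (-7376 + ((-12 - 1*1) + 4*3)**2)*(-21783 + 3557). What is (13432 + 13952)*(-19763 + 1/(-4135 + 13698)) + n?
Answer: -3889972485862/9563 ≈ -4.0677e+8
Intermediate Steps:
n = 134416750 (n = (-7376 + ((-12 - 1) + 12)**2)*(-18226) = (-7376 + (-13 + 12)**2)*(-18226) = (-7376 + (-1)**2)*(-18226) = (-7376 + 1)*(-18226) = -7375*(-18226) = 134416750)
(13432 + 13952)*(-19763 + 1/(-4135 + 13698)) + n = (13432 + 13952)*(-19763 + 1/(-4135 + 13698)) + 134416750 = 27384*(-19763 + 1/9563) + 134416750 = 27384*(-188993568/9563) + 134416750 = -5175399866112/9563 + 134416750 = -3889972485862/9563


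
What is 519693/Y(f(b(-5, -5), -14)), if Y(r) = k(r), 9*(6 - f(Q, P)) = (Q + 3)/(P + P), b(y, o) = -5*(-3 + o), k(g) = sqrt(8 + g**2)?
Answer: 130962636*sqrt(2926057)/2926057 ≈ 76561.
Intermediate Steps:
b(y, o) = 15 - 5*o
f(Q, P) = 6 - (3 + Q)/(18*P) (f(Q, P) = 6 - (Q + 3)/(9*(P + P)) = 6 - (3 + Q)/(9*(2*P)) = 6 - (3 + Q)*1/(2*P)/9 = 6 - (3 + Q)/(18*P))
Y(r) = sqrt(8 + r**2)
519693/Y(f(b(-5, -5), -14)) = 519693/(sqrt(8 + ((1/18)*(-3 - (15 - 5*(-5)) + 108*(-14))/(-14))**2)) = 519693/(sqrt(8 + ((1/18)*(-1/14)*(-3 - (15 + 25) - 1512))**2)) = 519693/(sqrt(8 + ((1/18)*(-1/14)*(-3 - 1*40 - 1512))**2)) = 519693/(sqrt(8 + ((1/18)*(-1/14)*(-3 - 40 - 1512))**2)) = 519693/(sqrt(8 + ((1/18)*(-1/14)*(-1555))**2)) = 519693/(sqrt(8 + (1555/252)**2)) = 519693/(sqrt(8 + 2418025/63504)) = 519693/(sqrt(2926057/63504)) = 519693/((sqrt(2926057)/252)) = 519693*(252*sqrt(2926057)/2926057) = 130962636*sqrt(2926057)/2926057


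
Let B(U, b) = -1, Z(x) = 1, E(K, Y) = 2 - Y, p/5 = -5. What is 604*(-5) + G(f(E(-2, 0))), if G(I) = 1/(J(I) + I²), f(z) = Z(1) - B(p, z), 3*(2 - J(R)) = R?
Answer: -48317/16 ≈ -3019.8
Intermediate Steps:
J(R) = 2 - R/3
p = -25 (p = 5*(-5) = -25)
f(z) = 2 (f(z) = 1 - 1*(-1) = 1 + 1 = 2)
G(I) = 1/(2 + I² - I/3) (G(I) = 1/((2 - I/3) + I²) = 1/(2 + I² - I/3))
604*(-5) + G(f(E(-2, 0))) = 604*(-5) + 3/(6 - 1*2 + 3*2²) = -3020 + 3/(6 - 2 + 3*4) = -3020 + 3/(6 - 2 + 12) = -3020 + 3/16 = -48317/16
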